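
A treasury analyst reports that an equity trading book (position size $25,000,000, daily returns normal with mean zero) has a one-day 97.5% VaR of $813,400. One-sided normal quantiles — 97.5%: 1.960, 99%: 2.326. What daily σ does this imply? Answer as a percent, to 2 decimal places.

VaR as a fraction: $813,400 / $25,000,000 = 3.254%.
σ = VaR / z = 3.254% / 1.960 = 1.660%.

1.66%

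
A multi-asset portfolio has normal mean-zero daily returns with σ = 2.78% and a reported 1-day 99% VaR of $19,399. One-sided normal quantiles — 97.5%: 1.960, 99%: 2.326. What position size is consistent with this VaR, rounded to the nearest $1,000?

$300,000

VaR as a fraction of value: z·σ = 2.326 × 2.78% = 6.46628%.
Position = $19,399 / 0.0646628 = $300,002.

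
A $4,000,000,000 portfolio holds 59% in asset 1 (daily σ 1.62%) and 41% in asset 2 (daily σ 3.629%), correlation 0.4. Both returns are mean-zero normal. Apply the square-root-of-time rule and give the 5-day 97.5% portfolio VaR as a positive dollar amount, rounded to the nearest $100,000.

σ_p = √(0.59²·1.62² + 0.41²·3.629² + 2·0.4·0.59·0.41·1.62·3.629) = 2.065%.
σ_{5d} = 2.065% × √5 = 4.617%.
z(97.5%) = 1.960.
VaR = 1.960 × 4.617% = 9.049%; on $4,000,000,000 that is $361,960,000.

$362,000,000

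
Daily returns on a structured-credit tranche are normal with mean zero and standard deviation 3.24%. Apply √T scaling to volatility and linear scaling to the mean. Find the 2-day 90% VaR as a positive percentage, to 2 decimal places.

5.87%

At 90%, z = 1.282.
σ_{2d} = 3.24% × √2 = 4.582%.
VaR = 1.282 × 4.582% = 5.874%.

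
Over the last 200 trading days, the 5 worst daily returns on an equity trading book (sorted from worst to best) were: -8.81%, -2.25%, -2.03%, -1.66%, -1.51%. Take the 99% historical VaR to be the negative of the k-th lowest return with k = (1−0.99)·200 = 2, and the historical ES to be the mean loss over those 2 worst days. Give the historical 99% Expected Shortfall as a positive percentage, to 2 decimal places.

The 2 worst returns sum to -11.06%.
ES = −(-11.06%) / 2 = 5.53%.

5.53%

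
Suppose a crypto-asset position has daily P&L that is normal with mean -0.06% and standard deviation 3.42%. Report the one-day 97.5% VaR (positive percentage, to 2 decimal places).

6.76%

At 97.5% one-sided, z = 1.960.
VaR = −μ + z·σ = −(-0.06%) + 1.960 × 3.42% = 6.763%.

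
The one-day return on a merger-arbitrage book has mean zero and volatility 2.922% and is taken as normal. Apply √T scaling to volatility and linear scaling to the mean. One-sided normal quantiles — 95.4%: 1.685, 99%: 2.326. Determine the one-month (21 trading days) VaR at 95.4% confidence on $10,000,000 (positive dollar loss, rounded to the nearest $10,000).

$2,260,000

σ_{21d} = 2.922% × √21 = 13.390%.
VaR = 1.685 × 13.390% = 22.562%.
On $10,000,000: 0.22562 × $10,000,000 = $2,256,200.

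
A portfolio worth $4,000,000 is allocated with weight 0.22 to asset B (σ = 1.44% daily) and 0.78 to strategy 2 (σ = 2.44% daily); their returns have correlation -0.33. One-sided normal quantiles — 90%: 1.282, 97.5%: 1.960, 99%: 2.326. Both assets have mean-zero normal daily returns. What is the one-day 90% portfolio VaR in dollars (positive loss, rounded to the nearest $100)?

$93,500

σ_p² = 0.22²·1.44² + 0.78²·2.44² + 2·-0.33·0.22·0.78·1.44·2.44 = 3.3246 (%²).
σ_p = √3.3246 = 1.823%.
VaR = 1.282 × 1.823% = 2.337%; on $4,000,000 that is $93,480.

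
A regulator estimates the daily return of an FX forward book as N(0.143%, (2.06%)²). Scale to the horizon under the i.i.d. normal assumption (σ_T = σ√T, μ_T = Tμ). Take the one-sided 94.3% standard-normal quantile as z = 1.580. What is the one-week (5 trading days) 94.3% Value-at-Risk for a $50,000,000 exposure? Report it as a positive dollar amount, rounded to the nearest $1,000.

$3,281,000

σ_{5d} = 2.06% × √5 = 4.606%; μ_{5d} = 5 × 0.143% = 0.715%.
VaR = −(0.715%) + 1.580 × 4.606% = 6.562%.
On $50,000,000: 0.06562 × $50,000,000 = $3,281,000.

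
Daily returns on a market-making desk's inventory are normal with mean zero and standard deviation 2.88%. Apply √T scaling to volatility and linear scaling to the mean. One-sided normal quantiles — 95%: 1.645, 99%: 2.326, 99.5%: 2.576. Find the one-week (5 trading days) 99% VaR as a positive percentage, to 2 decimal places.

14.98%

σ_{5d} = 2.88% × √5 = 6.440%.
VaR = 2.326 × 6.440% = 14.979%.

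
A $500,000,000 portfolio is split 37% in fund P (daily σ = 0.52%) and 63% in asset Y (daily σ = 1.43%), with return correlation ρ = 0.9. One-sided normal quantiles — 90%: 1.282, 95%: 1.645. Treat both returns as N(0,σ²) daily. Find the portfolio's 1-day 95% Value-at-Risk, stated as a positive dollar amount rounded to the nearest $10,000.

σ_p² = 0.37²·0.52² + 0.63²·1.43² + 2·0.9·0.37·0.63·0.52·1.43 = 1.1606 (%²).
σ_p = √1.1606 = 1.077%.
VaR = 1.645 × 1.077% = 1.772%; on $500,000,000 that is $8,860,000.

$8,860,000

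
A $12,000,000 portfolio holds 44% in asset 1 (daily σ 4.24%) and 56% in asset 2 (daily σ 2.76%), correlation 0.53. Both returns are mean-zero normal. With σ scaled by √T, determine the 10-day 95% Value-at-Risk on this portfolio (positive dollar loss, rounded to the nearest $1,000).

$1,865,000

σ_p = √(0.44²·4.24² + 0.56²·2.76² + 2·0.53·0.44·0.56·4.24·2.76) = 2.988%.
σ_{10d} = 2.988% × √10 = 9.449%.
z(95%) = 1.645.
VaR = 1.645 × 9.449% = 15.544%; on $12,000,000 that is $1,865,280.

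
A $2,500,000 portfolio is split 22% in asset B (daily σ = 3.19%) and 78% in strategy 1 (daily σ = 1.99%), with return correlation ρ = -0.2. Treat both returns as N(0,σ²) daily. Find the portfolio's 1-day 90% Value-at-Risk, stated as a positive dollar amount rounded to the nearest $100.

$50,300

σ_p² = 0.22²·3.19² + 0.78²·1.99² + 2·-0.2·0.22·0.78·3.19·1.99 = 2.4661 (%²).
σ_p = √2.4661 = 1.570%.
At 90%, z = 1.282.
VaR = 1.282 × 1.570% = 2.013%; on $2,500,000 that is $50,325.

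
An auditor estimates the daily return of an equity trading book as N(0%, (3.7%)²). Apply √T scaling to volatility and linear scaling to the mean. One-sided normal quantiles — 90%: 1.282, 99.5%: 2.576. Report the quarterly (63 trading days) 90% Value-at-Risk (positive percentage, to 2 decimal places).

37.65%

σ_{63d} = 3.7% × √63 = 29.368%.
VaR = 1.282 × 29.368% = 37.650%.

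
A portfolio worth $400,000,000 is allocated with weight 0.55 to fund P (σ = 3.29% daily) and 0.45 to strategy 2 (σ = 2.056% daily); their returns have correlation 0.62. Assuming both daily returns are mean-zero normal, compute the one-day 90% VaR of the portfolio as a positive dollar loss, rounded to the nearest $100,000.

σ_p² = 0.55²·3.29² + 0.45²·2.056² + 2·0.62·0.55·0.45·3.29·2.056 = 6.2062 (%²).
σ_p = √6.2062 = 2.491%.
At 90%, z = 1.282.
VaR = 1.282 × 2.491% = 3.193%; on $400,000,000 that is $12,772,000.

$12,800,000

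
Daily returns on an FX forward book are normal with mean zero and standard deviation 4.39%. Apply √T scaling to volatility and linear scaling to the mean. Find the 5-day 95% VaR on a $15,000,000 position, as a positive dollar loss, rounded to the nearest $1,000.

At 95%, z = 1.645.
σ_{5d} = 4.39% × √5 = 9.816%.
VaR = 1.645 × 9.816% = 16.147%.
On $15,000,000: 0.16147 × $15,000,000 = $2,422,050.

$2,422,000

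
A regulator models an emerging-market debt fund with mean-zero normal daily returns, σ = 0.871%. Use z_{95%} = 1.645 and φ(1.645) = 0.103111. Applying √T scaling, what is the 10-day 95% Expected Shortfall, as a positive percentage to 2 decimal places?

5.68%

σ_{10d} = 0.871% × √10 = 2.754%.
ES multiplier = φ(z)/(1−α) = 0.103111/0.05 = 2.062.
ES = 2.754% × 2.062 = 5.679%.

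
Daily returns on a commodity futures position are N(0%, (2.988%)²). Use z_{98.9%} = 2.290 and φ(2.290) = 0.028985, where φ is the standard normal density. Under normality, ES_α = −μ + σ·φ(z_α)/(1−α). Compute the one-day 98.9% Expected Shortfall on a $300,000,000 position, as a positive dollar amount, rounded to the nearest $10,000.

$23,620,000

Tail multiplier: φ(z)/(1−α) = 0.028985 / 0.011 = 2.635.
ES = 2.988% × 2.635 = 7.873%.
On $300,000,000: 0.07873 × $300,000,000 = $23,619,000.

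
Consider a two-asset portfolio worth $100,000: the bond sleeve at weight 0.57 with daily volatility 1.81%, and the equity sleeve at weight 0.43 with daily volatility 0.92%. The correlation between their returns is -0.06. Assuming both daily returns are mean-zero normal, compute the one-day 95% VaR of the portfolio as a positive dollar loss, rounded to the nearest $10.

$1,780

σ_p² = 0.57²·1.81² + 0.43²·0.92² + 2·-0.06·0.57·0.43·1.81·0.92 = 1.1719 (%²).
σ_p = √1.1719 = 1.083%.
At 95%, z = 1.645.
VaR = 1.645 × 1.083% = 1.782%; on $100,000 that is $1,782.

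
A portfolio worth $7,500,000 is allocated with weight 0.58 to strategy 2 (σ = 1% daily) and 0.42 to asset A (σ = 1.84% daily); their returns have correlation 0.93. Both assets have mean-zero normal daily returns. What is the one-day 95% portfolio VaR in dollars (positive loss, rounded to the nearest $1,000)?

σ_p² = 0.58²·1² + 0.42²·1.84² + 2·0.93·0.58·0.42·1·1.84 = 1.7673 (%²).
σ_p = √1.7673 = 1.329%.
At 95%, z = 1.645.
VaR = 1.645 × 1.329% = 2.186%; on $7,500,000 that is $163,950.

$164,000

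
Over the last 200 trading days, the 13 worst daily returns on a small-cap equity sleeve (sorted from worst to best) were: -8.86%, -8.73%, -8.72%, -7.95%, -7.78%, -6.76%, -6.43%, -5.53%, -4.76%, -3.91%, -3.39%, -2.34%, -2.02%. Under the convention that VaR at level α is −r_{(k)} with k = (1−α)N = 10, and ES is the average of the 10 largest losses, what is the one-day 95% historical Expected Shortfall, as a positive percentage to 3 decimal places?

The 10 worst returns sum to -69.43%.
ES = −(-69.43%) / 10 = 6.943%.

6.943%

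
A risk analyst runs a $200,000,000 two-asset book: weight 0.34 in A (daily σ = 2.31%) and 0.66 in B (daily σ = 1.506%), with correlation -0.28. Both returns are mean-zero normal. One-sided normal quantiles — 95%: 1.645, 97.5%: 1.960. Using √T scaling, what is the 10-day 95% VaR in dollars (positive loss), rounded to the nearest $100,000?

σ_p = √(0.34²·2.31² + 0.66²·1.506² + 2·-0.28·0.34·0.66·2.31·1.506) = 1.081%.
σ_{10d} = 1.081% × √10 = 3.418%.
VaR = 1.645 × 3.418% = 5.623%; on $200,000,000 that is $11,246,000.

$11,200,000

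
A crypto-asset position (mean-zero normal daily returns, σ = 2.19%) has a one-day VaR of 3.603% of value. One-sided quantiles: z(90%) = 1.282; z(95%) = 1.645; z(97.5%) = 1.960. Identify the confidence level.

95%

Implied z = VaR/σ = 3.603 / 2.19 = 1.645.
This matches z(95%) = 1.645.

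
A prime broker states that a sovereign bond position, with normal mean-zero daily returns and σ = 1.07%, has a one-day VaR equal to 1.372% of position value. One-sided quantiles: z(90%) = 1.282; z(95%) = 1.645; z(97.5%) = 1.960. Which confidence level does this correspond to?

Implied z = VaR/σ = 1.372 / 1.07 = 1.282.
This matches z(90%) = 1.282.

90%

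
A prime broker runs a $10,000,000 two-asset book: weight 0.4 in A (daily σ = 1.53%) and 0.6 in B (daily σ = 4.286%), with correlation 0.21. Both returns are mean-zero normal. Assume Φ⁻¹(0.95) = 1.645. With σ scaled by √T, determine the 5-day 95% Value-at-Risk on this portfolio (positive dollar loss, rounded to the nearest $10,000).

$1,020,000

σ_p = √(0.4²·1.53² + 0.6²·4.286² + 2·0.21·0.4·0.6·1.53·4.286) = 2.766%.
σ_{5d} = 2.766% × √5 = 6.185%.
VaR = 1.645 × 6.185% = 10.174%; on $10,000,000 that is $1,017,400.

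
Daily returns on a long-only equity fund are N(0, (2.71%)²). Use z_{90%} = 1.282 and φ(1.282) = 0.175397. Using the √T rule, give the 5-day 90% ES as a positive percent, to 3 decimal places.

σ_{5d} = 2.71% × √5 = 6.060%.
ES multiplier = φ(z)/(1−α) = 0.175397/0.1 = 1.754.
ES = 6.060% × 1.754 = 10.629%.

10.629%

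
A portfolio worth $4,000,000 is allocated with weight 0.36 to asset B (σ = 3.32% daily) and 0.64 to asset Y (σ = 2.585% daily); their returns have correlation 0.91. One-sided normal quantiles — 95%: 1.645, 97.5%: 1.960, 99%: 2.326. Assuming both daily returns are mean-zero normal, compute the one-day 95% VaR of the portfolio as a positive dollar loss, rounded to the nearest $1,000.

σ_p² = 0.36²·3.32² + 0.64²·2.585² + 2·0.91·0.36·0.64·3.32·2.585 = 7.7643 (%²).
σ_p = √7.7643 = 2.786%.
VaR = 1.645 × 2.786% = 4.583%; on $4,000,000 that is $183,320.

$183,000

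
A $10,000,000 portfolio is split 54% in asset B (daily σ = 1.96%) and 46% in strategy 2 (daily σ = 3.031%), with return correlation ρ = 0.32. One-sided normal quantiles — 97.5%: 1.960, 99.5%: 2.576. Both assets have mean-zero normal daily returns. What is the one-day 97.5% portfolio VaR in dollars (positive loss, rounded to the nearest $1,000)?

σ_p² = 0.54²·1.96² + 0.46²·3.031² + 2·0.32·0.54·0.46·1.96·3.031 = 4.0086 (%²).
σ_p = √4.0086 = 2.002%.
VaR = 1.960 × 2.002% = 3.924%; on $10,000,000 that is $392,400.

$392,000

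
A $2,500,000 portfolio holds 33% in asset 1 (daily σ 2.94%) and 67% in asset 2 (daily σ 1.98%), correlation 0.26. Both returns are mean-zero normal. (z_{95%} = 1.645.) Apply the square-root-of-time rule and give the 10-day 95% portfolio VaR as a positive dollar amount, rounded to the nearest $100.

$238,800

σ_p = √(0.33²·2.94² + 0.67²·1.98² + 2·0.26·0.33·0.67·2.94·1.98) = 1.836%.
σ_{10d} = 1.836% × √10 = 5.806%.
VaR = 1.645 × 5.806% = 9.551%; on $2,500,000 that is $238,775.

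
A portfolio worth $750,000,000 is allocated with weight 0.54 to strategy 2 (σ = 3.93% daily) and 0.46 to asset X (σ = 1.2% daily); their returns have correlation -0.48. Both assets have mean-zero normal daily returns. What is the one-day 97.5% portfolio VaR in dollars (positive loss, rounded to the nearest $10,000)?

$28,210,000

σ_p² = 0.54²·3.93² + 0.46²·1.2² + 2·-0.48·0.54·0.46·3.93·1.2 = 3.6838 (%²).
σ_p = √3.6838 = 1.919%.
At 97.5%, z = 1.960.
VaR = 1.960 × 1.919% = 3.761%; on $750,000,000 that is $28,207,500.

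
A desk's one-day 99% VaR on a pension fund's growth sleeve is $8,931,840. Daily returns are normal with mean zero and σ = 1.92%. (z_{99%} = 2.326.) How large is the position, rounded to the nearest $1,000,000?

$200,000,000

VaR as a fraction of value: z·σ = 2.326 × 1.92% = 4.46592%.
Position = $8,931,840 / 0.0446592 = $200,000,000.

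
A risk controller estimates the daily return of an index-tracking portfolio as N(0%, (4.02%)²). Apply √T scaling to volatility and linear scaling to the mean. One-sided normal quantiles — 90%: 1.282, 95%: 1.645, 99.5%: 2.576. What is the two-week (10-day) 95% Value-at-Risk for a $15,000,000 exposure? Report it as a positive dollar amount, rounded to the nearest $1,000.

σ_{10d} = 4.02% × √10 = 12.712%.
VaR = 1.645 × 12.712% = 20.911%.
On $15,000,000: 0.20911 × $15,000,000 = $3,136,650.

$3,137,000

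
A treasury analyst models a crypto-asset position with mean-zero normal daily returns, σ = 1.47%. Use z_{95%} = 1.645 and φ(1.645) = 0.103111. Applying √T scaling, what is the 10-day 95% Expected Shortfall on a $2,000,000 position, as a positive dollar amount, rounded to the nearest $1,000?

$192,000

σ_{10d} = 1.47% × √10 = 4.649%.
ES multiplier = φ(z)/(1−α) = 0.103111/0.05 = 2.062.
ES = 4.649% × 2.062 = 9.586%; on $2,000,000: $191,720.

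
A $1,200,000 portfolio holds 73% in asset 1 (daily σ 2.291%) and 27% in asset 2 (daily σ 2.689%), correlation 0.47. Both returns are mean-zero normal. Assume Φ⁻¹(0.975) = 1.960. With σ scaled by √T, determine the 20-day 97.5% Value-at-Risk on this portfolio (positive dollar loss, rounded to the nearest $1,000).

σ_p = √(0.73²·2.291² + 0.27²·2.689² + 2·0.47·0.73·0.27·2.291·2.689) = 2.113%.
σ_{20d} = 2.113% × √20 = 9.450%.
VaR = 1.960 × 9.450% = 18.522%; on $1,200,000 that is $222,264.

$222,000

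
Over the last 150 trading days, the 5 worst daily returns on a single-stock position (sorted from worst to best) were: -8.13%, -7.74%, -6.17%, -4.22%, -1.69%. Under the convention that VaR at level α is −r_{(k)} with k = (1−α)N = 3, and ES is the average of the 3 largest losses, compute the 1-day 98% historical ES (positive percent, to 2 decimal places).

7.35%

The 3 worst returns sum to -22.04%.
ES = −(-22.04%) / 3 = 7.3466…% ≈ 7.35%.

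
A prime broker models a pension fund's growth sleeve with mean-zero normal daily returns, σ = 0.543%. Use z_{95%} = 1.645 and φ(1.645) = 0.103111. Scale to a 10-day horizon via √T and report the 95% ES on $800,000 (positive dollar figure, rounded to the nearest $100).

σ_{10d} = 0.543% × √10 = 1.717%.
ES multiplier = φ(z)/(1−α) = 0.103111/0.05 = 2.062.
ES = 1.717% × 2.062 = 3.540%; on $800,000: $28,320.

$28,300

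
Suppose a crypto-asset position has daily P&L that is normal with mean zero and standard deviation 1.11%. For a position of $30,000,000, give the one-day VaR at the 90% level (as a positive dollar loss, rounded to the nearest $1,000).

At 90% one-sided, z = 1.282.
VaR = z·σ = 1.282 × 1.11% = 1.423%.
On $30,000,000: 0.01423 × $30,000,000 = $426,900.

$427,000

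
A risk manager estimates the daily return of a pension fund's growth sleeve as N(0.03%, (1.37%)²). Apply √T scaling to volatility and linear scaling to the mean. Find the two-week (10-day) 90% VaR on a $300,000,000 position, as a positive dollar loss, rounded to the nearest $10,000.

$15,760,000

At 90%, z = 1.282.
σ_{10d} = 1.37% × √10 = 4.332%; μ_{10d} = 10 × 0.03% = 0.300%.
VaR = −(0.300%) + 1.282 × 4.332% = 5.254%.
On $300,000,000: 0.05254 × $300,000,000 = $15,762,000.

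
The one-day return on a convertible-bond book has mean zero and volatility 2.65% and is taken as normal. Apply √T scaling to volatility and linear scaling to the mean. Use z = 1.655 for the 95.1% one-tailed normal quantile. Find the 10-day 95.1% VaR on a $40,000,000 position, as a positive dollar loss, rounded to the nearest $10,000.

$5,550,000

σ_{10d} = 2.65% × √10 = 8.380%.
VaR = 1.655 × 8.380% = 13.869%.
On $40,000,000: 0.13869 × $40,000,000 = $5,547,600.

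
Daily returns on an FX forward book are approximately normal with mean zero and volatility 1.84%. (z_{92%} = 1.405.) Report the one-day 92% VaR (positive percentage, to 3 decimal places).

VaR = z·σ = 1.405 × 1.84% = 2.585%.

2.585%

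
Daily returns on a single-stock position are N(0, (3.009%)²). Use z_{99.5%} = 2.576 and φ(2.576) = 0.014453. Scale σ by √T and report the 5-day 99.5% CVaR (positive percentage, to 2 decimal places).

σ_{5d} = 3.009% × √5 = 6.728%.
ES multiplier = φ(z)/(1−α) = 0.014453/0.005 = 2.891.
ES = 6.728% × 2.891 = 19.451%.

19.45%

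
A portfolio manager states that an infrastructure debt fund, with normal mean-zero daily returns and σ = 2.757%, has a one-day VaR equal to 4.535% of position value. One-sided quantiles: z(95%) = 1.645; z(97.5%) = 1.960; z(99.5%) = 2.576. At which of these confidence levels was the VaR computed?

95%

Implied z = VaR/σ = 4.535 / 2.757 = 1.645.
This matches z(95%) = 1.645.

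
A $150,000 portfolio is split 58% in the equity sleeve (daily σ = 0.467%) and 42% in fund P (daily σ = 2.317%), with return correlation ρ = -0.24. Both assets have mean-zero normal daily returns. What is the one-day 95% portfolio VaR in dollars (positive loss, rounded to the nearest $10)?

$2,330

σ_p² = 0.58²·0.467² + 0.42²·2.317² + 2·-0.24·0.58·0.42·0.467·2.317 = 0.8938 (%²).
σ_p = √0.8938 = 0.945%.
At 95%, z = 1.645.
VaR = 1.645 × 0.945% = 1.555%; on $150,000 that is $2,332.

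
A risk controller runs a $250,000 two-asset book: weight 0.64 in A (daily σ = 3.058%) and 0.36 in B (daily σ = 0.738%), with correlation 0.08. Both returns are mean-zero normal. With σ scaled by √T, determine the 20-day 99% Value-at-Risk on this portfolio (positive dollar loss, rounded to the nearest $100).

$51,900

σ_p = √(0.64²·3.058² + 0.36²·0.738² + 2·0.08·0.64·0.36·3.058·0.738) = 1.996%.
σ_{20d} = 1.996% × √20 = 8.926%.
z(99%) = 2.326.
VaR = 2.326 × 8.926% = 20.762%; on $250,000 that is $51,905.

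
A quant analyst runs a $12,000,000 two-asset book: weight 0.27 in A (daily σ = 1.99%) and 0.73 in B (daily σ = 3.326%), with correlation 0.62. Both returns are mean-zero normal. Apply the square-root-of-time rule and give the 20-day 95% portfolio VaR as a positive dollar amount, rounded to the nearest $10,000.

σ_p = √(0.27²·1.99² + 0.73²·3.326² + 2·0.62·0.27·0.73·1.99·3.326) = 2.793%.
σ_{20d} = 2.793% × √20 = 12.491%.
z(95%) = 1.645.
VaR = 1.645 × 12.491% = 20.548%; on $12,000,000 that is $2,465,760.

$2,470,000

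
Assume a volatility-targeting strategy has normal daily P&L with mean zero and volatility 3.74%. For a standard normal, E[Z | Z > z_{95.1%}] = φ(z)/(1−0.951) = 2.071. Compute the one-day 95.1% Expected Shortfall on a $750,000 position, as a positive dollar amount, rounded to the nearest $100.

ES = 3.74% × 2.071 = 7.746%.
On $750,000: 0.07746 × $750,000 = $58,095.

$58,100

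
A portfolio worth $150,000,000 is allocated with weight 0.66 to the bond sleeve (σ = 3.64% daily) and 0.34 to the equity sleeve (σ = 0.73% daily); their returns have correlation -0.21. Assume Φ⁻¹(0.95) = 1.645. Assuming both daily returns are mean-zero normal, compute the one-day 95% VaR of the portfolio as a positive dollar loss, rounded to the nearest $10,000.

σ_p² = 0.66²·3.64² + 0.34²·0.73² + 2·-0.21·0.66·0.34·3.64·0.73 = 5.5827 (%²).
σ_p = √5.5827 = 2.363%.
VaR = 1.645 × 2.363% = 3.887%; on $150,000,000 that is $5,830,500.

$5,830,000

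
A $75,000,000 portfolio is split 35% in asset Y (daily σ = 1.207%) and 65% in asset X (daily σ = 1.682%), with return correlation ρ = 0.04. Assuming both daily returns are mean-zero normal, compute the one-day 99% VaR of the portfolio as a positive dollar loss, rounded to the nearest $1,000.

σ_p² = 0.35²·1.207² + 0.65²·1.682² + 2·0.04·0.35·0.65·1.207·1.682 = 1.4107 (%²).
σ_p = √1.4107 = 1.188%.
At 99%, z = 2.326.
VaR = 2.326 × 1.188% = 2.763%; on $75,000,000 that is $2,072,250.

$2,072,000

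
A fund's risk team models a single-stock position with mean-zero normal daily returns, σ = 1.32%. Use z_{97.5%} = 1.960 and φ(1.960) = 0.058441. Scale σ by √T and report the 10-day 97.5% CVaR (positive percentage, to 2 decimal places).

9.76%

σ_{10d} = 1.32% × √10 = 4.174%.
ES multiplier = φ(z)/(1−α) = 0.058441/0.025 = 2.338.
ES = 4.174% × 2.338 = 9.759%.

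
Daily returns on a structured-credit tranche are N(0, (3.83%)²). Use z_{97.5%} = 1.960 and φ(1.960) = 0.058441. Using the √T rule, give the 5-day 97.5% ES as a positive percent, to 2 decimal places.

20.02%

σ_{5d} = 3.83% × √5 = 8.564%.
ES multiplier = φ(z)/(1−α) = 0.058441/0.025 = 2.338.
ES = 8.564% × 2.338 = 20.023%.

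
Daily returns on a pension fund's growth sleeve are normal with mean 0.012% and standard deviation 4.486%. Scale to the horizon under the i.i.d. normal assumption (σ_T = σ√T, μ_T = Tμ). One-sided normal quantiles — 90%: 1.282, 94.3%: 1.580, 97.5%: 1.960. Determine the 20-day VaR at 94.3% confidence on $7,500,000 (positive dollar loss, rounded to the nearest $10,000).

$2,360,000

σ_{20d} = 4.486% × √20 = 20.062%; μ_{20d} = 20 × 0.012% = 0.240%.
VaR = −(0.240%) + 1.580 × 20.062% = 31.458%.
On $7,500,000: 0.31458 × $7,500,000 = $2,359,350.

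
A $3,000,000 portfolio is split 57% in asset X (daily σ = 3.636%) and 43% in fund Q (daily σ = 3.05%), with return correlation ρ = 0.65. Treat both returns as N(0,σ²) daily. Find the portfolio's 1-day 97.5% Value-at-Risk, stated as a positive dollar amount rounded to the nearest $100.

σ_p² = 0.57²·3.636² + 0.43²·3.05² + 2·0.65·0.57·0.43·3.636·3.05 = 9.5489 (%²).
σ_p = √9.5489 = 3.090%.
At 97.5%, z = 1.960.
VaR = 1.960 × 3.090% = 6.056%; on $3,000,000 that is $181,680.

$181,700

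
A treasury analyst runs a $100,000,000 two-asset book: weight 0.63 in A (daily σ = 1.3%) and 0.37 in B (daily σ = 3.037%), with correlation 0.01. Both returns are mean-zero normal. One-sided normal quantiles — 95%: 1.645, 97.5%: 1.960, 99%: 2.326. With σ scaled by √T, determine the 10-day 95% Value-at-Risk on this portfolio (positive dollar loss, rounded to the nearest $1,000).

$7,268,000

σ_p = √(0.63²·1.3² + 0.37²·3.037² + 2·0.01·0.63·0.37·1.3·3.037) = 1.397%.
σ_{10d} = 1.397% × √10 = 4.418%.
VaR = 1.645 × 4.418% = 7.268%; on $100,000,000 that is $7,268,000.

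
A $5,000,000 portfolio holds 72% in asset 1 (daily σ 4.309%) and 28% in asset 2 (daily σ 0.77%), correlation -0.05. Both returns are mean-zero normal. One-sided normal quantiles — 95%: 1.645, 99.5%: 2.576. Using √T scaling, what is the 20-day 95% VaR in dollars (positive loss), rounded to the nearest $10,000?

σ_p = √(0.72²·4.309² + 0.28²·0.77² + 2·-0.05·0.72·0.28·4.309·0.77) = 3.099%.
σ_{20d} = 3.099% × √20 = 13.859%.
VaR = 1.645 × 13.859% = 22.798%; on $5,000,000 that is $1,139,900.

$1,140,000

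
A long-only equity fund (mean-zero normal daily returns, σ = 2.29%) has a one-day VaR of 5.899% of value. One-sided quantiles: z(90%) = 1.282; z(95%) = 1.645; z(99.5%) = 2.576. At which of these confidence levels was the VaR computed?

99.5%

Implied z = VaR/σ = 5.899 / 2.29 = 2.576.
This matches z(99.5%) = 2.576.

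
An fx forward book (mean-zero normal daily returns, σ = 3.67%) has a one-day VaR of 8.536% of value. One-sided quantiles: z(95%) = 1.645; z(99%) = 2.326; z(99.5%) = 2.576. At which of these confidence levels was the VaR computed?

99%

Implied z = VaR/σ = 8.536 / 3.67 = 2.326.
This matches z(99%) = 2.326.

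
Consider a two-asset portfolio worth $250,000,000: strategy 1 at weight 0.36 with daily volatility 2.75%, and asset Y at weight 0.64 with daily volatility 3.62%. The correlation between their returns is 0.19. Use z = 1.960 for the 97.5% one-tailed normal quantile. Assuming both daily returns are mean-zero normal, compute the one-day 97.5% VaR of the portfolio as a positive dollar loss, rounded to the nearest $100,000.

$13,200,000

σ_p² = 0.36²·2.75² + 0.64²·3.62² + 2·0.19·0.36·0.64·2.75·3.62 = 7.2192 (%²).
σ_p = √7.2192 = 2.687%.
VaR = 1.960 × 2.687% = 5.267%; on $250,000,000 that is $13,167,500.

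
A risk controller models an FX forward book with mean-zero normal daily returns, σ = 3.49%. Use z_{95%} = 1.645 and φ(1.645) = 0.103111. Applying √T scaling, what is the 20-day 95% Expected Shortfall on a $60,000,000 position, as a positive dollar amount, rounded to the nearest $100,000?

$19,300,000

σ_{20d} = 3.49% × √20 = 15.608%.
ES multiplier = φ(z)/(1−α) = 0.103111/0.05 = 2.062.
ES = 15.608% × 2.062 = 32.184%; on $60,000,000: $19,310,400.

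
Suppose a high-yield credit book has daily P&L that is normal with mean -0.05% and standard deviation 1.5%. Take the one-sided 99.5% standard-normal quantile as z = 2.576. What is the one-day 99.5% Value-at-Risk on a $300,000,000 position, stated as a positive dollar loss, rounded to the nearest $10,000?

$11,740,000

VaR = −μ + z·σ = −(-0.05%) + 2.576 × 1.5% = 3.914%.
On $300,000,000: 0.03914 × $300,000,000 = $11,742,000.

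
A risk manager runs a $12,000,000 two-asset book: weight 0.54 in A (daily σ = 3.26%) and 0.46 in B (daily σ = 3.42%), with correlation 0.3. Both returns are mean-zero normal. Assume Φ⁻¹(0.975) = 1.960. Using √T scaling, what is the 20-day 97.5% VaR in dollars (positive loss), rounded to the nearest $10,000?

σ_p = √(0.54²·3.26² + 0.46²·3.42² + 2·0.3·0.54·0.46·3.26·3.42) = 2.690%.
σ_{20d} = 2.690% × √20 = 12.030%.
VaR = 1.960 × 12.030% = 23.579%; on $12,000,000 that is $2,829,480.

$2,830,000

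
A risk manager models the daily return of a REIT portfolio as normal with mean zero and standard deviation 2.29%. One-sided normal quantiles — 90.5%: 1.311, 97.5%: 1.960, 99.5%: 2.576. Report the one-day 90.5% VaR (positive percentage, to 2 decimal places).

3.00%

VaR = z·σ = 1.311 × 2.29% = 3.002%.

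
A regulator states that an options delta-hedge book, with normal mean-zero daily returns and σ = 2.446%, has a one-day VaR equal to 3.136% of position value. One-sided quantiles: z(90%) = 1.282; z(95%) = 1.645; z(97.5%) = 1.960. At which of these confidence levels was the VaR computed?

Implied z = VaR/σ = 3.136 / 2.446 = 1.282.
This matches z(90%) = 1.282.

90%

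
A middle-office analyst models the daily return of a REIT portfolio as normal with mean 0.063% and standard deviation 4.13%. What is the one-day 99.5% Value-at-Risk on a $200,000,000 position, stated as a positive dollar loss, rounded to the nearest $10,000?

$21,150,000

At 99.5% one-sided, z = 2.576.
VaR = −μ + z·σ = −(0.063%) + 2.576 × 4.13% = 10.576%.
On $200,000,000: 0.10576 × $200,000,000 = $21,152,000.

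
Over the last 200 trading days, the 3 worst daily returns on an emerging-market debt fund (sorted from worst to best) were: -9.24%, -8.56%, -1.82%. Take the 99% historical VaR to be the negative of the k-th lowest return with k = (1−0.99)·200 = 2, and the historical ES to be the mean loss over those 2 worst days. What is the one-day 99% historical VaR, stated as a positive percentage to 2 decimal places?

8.56%

k = 2; the 2nd lowest return is -8.56%, so VaR = 8.56%.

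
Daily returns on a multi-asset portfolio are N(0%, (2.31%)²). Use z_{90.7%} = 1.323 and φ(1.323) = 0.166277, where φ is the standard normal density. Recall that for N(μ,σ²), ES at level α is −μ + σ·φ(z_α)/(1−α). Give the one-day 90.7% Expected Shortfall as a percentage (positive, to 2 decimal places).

4.13%

Tail multiplier: φ(z)/(1−α) = 0.166277 / 0.093 = 1.788.
ES = 2.31% × 1.788 = 4.130%.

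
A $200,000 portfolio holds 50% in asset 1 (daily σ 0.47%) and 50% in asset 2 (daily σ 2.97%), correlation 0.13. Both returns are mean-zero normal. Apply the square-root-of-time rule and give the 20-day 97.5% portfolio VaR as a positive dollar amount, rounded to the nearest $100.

$26,900

σ_p = √(0.5²·0.47² + 0.5²·2.97² + 2·0.13·0.5·0.5·0.47·2.97) = 1.533%.
σ_{20d} = 1.533% × √20 = 6.856%.
z(97.5%) = 1.960.
VaR = 1.960 × 6.856% = 13.438%; on $200,000 that is $26,876.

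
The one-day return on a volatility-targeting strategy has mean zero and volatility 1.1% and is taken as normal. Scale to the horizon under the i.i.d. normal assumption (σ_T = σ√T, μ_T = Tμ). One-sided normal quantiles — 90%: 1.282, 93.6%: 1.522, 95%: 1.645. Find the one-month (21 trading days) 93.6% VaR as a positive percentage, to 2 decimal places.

σ_{21d} = 1.1% × √21 = 5.041%.
VaR = 1.522 × 5.041% = 7.672%.

7.67%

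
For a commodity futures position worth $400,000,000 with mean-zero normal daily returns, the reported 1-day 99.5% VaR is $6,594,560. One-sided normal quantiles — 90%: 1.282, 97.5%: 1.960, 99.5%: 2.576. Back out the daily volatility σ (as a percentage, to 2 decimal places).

VaR as a fraction: $6,594,560 / $400,000,000 = 1.649%.
σ = VaR / z = 1.649% / 2.576 = 0.640%.

0.64%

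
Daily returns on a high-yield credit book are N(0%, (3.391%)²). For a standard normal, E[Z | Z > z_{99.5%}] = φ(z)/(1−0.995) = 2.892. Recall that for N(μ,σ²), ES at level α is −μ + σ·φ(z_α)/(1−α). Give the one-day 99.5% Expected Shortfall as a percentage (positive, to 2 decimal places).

ES = 3.391% × 2.892 = 9.807%.

9.81%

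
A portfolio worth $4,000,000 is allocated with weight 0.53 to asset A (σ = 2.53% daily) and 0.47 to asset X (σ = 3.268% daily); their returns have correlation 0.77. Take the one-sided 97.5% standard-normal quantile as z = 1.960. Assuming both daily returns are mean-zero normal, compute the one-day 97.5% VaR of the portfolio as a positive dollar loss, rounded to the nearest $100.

σ_p² = 0.53²·2.53² + 0.47²·3.268² + 2·0.77·0.53·0.47·2.53·3.268 = 7.3289 (%²).
σ_p = √7.3289 = 2.707%.
VaR = 1.960 × 2.707% = 5.306%; on $4,000,000 that is $212,240.

$212,200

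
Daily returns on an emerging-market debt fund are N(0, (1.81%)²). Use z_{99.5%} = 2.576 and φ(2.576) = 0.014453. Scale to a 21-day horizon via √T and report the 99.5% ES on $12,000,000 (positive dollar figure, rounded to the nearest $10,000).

σ_{21d} = 1.81% × √21 = 8.294%.
ES multiplier = φ(z)/(1−α) = 0.014453/0.005 = 2.891.
ES = 8.294% × 2.891 = 23.978%; on $12,000,000: $2,877,360.

$2,880,000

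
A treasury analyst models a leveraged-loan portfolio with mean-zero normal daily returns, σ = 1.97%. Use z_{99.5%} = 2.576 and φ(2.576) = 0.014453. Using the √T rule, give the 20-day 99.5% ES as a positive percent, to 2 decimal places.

25.47%

σ_{20d} = 1.97% × √20 = 8.810%.
ES multiplier = φ(z)/(1−α) = 0.014453/0.005 = 2.891.
ES = 8.810% × 2.891 = 25.470%.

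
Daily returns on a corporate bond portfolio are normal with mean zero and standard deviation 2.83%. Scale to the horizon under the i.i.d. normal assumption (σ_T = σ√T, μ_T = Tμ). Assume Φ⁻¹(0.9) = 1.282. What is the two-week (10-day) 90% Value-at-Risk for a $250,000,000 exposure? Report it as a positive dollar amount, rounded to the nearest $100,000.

σ_{10d} = 2.83% × √10 = 8.949%.
VaR = 1.282 × 8.949% = 11.473%.
On $250,000,000: 0.11473 × $250,000,000 = $28,682,500.

$28,700,000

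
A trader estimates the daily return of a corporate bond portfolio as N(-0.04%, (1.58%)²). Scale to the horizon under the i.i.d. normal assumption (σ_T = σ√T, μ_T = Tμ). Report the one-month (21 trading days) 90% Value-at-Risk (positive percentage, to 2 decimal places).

At 90%, z = 1.282.
σ_{21d} = 1.58% × √21 = 7.240%; μ_{21d} = 21 × -0.04% = -0.840%.
VaR = −(-0.840%) + 1.282 × 7.240% = 10.122%.

10.12%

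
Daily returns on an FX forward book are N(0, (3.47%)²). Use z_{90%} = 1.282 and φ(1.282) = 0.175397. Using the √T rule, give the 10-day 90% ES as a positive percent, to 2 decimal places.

19.25%

σ_{10d} = 3.47% × √10 = 10.973%.
ES multiplier = φ(z)/(1−α) = 0.175397/0.1 = 1.754.
ES = 10.973% × 1.754 = 19.247%.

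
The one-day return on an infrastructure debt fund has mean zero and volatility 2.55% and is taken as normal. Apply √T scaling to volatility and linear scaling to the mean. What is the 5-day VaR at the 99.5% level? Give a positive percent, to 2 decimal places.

14.69%

At 99.5%, z = 2.576.
σ_{5d} = 2.55% × √5 = 5.702%.
VaR = 2.576 × 5.702% = 14.688%.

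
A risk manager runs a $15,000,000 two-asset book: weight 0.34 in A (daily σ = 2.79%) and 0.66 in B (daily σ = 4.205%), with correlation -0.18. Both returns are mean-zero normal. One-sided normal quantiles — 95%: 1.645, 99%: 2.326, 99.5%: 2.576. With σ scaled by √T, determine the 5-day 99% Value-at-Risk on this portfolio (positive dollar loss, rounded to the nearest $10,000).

σ_p = √(0.34²·2.79² + 0.66²·4.205² + 2·-0.18·0.34·0.66·2.79·4.205) = 2.767%.
σ_{5d} = 2.767% × √5 = 6.187%.
VaR = 2.326 × 6.187% = 14.391%; on $15,000,000 that is $2,158,650.

$2,160,000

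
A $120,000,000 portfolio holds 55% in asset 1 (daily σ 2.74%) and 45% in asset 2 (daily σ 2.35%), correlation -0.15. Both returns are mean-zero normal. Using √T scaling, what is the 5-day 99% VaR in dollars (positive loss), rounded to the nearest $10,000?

σ_p = √(0.55²·2.74² + 0.45²·2.35² + 2·-0.15·0.55·0.45·2.74·2.35) = 1.706%.
σ_{5d} = 1.706% × √5 = 3.815%.
z(99%) = 2.326.
VaR = 2.326 × 3.815% = 8.874%; on $120,000,000 that is $10,648,800.

$10,650,000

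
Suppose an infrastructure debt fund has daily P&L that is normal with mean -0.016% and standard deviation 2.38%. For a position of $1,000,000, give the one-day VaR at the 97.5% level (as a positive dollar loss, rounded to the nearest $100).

At 97.5% one-sided, z = 1.960.
VaR = −μ + z·σ = −(-0.016%) + 1.960 × 2.38% = 4.681%.
On $1,000,000: 0.04681 × $1,000,000 = $46,810.

$46,800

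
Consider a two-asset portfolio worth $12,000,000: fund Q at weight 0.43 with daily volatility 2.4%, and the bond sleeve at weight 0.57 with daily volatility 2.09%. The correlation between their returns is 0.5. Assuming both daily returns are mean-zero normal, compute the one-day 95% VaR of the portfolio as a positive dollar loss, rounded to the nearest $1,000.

σ_p² = 0.43²·2.4² + 0.57²·2.09² + 2·0.5·0.43·0.57·2.4·2.09 = 3.7136 (%²).
σ_p = √3.7136 = 1.927%.
At 95%, z = 1.645.
VaR = 1.645 × 1.927% = 3.170%; on $12,000,000 that is $380,400.

$380,000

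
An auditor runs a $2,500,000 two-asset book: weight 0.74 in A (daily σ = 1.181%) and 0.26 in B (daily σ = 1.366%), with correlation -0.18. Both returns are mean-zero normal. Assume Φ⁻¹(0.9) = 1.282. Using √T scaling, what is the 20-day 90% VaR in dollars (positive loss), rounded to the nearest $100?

$126,400

σ_p = √(0.74²·1.181² + 0.26²·1.366² + 2·-0.18·0.74·0.26·1.181·1.366) = 0.882%.
σ_{20d} = 0.882% × √20 = 3.944%.
VaR = 1.282 × 3.944% = 5.056%; on $2,500,000 that is $126,400.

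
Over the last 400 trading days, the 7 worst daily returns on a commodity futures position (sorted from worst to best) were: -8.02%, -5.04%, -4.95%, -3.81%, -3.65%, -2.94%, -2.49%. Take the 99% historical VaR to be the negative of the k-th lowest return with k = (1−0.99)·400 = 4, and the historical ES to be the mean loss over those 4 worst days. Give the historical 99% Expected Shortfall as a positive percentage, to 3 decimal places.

The 4 worst returns sum to -21.82%.
ES = −(-21.82%) / 4 = 5.455%.

5.455%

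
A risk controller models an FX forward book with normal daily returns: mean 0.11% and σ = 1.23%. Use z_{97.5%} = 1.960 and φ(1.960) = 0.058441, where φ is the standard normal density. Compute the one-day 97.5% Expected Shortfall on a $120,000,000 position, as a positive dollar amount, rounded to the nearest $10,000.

$3,320,000

Tail multiplier: φ(z)/(1−α) = 0.058441 / 0.025 = 2.338.
ES = −(0.11%) + 1.23% × 2.338 = 2.766%.
On $120,000,000: 0.02766 × $120,000,000 = $3,319,200.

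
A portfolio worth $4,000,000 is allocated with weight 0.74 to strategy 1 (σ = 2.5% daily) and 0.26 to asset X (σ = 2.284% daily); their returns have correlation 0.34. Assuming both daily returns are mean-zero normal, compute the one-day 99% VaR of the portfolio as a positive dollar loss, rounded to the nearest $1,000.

σ_p² = 0.74²·2.5² + 0.26²·2.284² + 2·0.34·0.74·0.26·2.5·2.284 = 4.5222 (%²).
σ_p = √4.5222 = 2.127%.
At 99%, z = 2.326.
VaR = 2.326 × 2.127% = 4.947%; on $4,000,000 that is $197,880.

$198,000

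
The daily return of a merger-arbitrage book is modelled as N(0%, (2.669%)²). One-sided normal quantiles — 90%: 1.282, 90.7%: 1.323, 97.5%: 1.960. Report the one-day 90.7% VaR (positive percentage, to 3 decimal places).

VaR = z·σ = 1.323 × 2.669% = 3.531%.

3.531%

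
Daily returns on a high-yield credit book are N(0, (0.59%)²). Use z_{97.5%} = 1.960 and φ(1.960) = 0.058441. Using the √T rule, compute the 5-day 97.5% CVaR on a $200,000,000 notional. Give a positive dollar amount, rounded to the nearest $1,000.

σ_{5d} = 0.59% × √5 = 1.319%.
ES multiplier = φ(z)/(1−α) = 0.058441/0.025 = 2.338.
ES = 1.319% × 2.338 = 3.084%; on $200,000,000: $6,168,000.

$6,168,000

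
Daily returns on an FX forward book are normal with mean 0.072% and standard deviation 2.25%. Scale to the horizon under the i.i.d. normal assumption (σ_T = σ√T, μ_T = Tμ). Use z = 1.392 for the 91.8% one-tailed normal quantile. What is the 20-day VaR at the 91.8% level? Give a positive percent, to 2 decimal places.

σ_{20d} = 2.25% × √20 = 10.062%; μ_{20d} = 20 × 0.072% = 1.440%.
VaR = −(1.440%) + 1.392 × 10.062% = 12.566%.

12.57%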